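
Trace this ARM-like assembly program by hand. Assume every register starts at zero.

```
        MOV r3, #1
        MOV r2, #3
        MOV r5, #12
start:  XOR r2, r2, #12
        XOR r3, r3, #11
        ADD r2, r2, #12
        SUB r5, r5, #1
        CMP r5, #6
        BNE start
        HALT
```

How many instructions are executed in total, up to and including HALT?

after MOV r3, #1: r3=1
after MOV r2, #3: r2=3
after MOV r5, #12: r5=12
after XOR r2, r2, #12: r2=3^12=15
after XOR r3, r3, #11: r3=1^11=10
after ADD r2, r2, #12: r2=15+12=27
after SUB r5, r5, #1: r5=12-1=11
CMP r5, #6  (cmp 11,6)
BNE start: taken
after XOR r2, r2, #12: r2=27^12=23
after XOR r3, r3, #11: r3=10^11=1
after ADD r2, r2, #12: r2=23+12=35
after SUB r5, r5, #1: r5=11-1=10
CMP r5, #6  (cmp 10,6)
BNE start: taken
after XOR r2, r2, #12: r2=35^12=47
after XOR r3, r3, #11: r3=1^11=10
after ADD r2, r2, #12: r2=47+12=59
after SUB r5, r5, #1: r5=10-1=9
CMP r5, #6  (cmp 9,6)
BNE start: taken
after XOR r2, r2, #12: r2=59^12=55
after XOR r3, r3, #11: r3=10^11=1
after ADD r2, r2, #12: r2=55+12=67
after SUB r5, r5, #1: r5=9-1=8
CMP r5, #6  (cmp 8,6)
BNE start: taken
after XOR r2, r2, #12: r2=67^12=79
after XOR r3, r3, #11: r3=1^11=10
after ADD r2, r2, #12: r2=79+12=91
after SUB r5, r5, #1: r5=8-1=7
CMP r5, #6  (cmp 7,6)
BNE start: taken
after XOR r2, r2, #12: r2=91^12=87
after XOR r3, r3, #11: r3=10^11=1
after ADD r2, r2, #12: r2=87+12=99
after SUB r5, r5, #1: r5=7-1=6
CMP r5, #6  (cmp 6,6)
BNE start: not taken
halt.
Total executed instructions: 40.

40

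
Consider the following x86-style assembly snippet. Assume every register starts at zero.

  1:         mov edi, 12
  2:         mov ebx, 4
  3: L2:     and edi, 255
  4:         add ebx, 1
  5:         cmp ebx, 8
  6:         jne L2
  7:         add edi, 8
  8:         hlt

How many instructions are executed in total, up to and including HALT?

20

mov edi, 12 → edi=12
mov ebx, 4 → ebx=4
and edi, 255 → edi=12&255=12
add ebx, 1 → ebx=4+1=5
cmp ebx, 8  (cmp 5,8)
jne L2: taken
and edi, 255 → edi=12&255=12
add ebx, 1 → ebx=5+1=6
cmp ebx, 8  (cmp 6,8)
jne L2: taken
and edi, 255 → edi=12&255=12
add ebx, 1 → ebx=6+1=7
cmp ebx, 8  (cmp 7,8)
jne L2: taken
and edi, 255 → edi=12&255=12
add ebx, 1 → ebx=7+1=8
cmp ebx, 8  (cmp 8,8)
jne L2: not taken
add edi, 8 → edi=12+8=20
halt.
Total executed instructions: 20.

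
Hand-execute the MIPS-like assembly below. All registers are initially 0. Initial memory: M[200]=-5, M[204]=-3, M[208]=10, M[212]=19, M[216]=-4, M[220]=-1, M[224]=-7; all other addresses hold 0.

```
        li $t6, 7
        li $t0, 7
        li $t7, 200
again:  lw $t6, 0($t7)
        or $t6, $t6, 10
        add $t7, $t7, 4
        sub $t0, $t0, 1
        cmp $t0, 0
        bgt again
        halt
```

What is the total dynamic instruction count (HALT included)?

46

li $t6, 7 → $t6=7
li $t0, 7 → $t0=7
li $t7, 200 → $t7=200
lw $t6, 0($t7) → $t6=M[200]=-5
or $t6, $t6, 10 → $t6=(-5)|10=-5
add $t7, $t7, 4 → $t7=200+4=204
sub $t0, $t0, 1 → $t0=7-1=6
cmp $t0, 0  (cmp 6,0)
bgt again: taken
lw $t6, 0($t7) → $t6=M[204]=-3
or $t6, $t6, 10 → $t6=(-3)|10=-1
add $t7, $t7, 4 → $t7=204+4=208
sub $t0, $t0, 1 → $t0=6-1=5
cmp $t0, 0  (cmp 5,0)
bgt again: taken
lw $t6, 0($t7) → $t6=M[208]=10
or $t6, $t6, 10 → $t6=10|10=10
add $t7, $t7, 4 → $t7=208+4=212
sub $t0, $t0, 1 → $t0=5-1=4
cmp $t0, 0  (cmp 4,0)
bgt again: taken
lw $t6, 0($t7) → $t6=M[212]=19
or $t6, $t6, 10 → $t6=19|10=27
add $t7, $t7, 4 → $t7=212+4=216
sub $t0, $t0, 1 → $t0=4-1=3
cmp $t0, 0  (cmp 3,0)
bgt again: taken
lw $t6, 0($t7) → $t6=M[216]=-4
or $t6, $t6, 10 → $t6=(-4)|10=-2
add $t7, $t7, 4 → $t7=216+4=220
sub $t0, $t0, 1 → $t0=3-1=2
cmp $t0, 0  (cmp 2,0)
bgt again: taken
lw $t6, 0($t7) → $t6=M[220]=-1
or $t6, $t6, 10 → $t6=(-1)|10=-1
add $t7, $t7, 4 → $t7=220+4=224
sub $t0, $t0, 1 → $t0=2-1=1
cmp $t0, 0  (cmp 1,0)
bgt again: taken
lw $t6, 0($t7) → $t6=M[224]=-7
or $t6, $t6, 10 → $t6=(-7)|10=-5
add $t7, $t7, 4 → $t7=224+4=228
sub $t0, $t0, 1 → $t0=1-1=0
cmp $t0, 0  (cmp 0,0)
bgt again: not taken
halt.
Total executed instructions: 46.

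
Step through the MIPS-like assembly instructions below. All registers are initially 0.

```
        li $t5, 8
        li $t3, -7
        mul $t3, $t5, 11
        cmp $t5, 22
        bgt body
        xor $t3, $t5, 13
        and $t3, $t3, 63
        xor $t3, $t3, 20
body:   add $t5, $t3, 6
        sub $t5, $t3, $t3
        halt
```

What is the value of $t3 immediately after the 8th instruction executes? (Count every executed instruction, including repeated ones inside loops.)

17

li $t5, 8 → $t5=8
li $t3, -7 → $t3=-7
mul $t3, $t5, 11 → $t3=8*11=88
cmp $t5, 22  (cmp 8,22)
bgt body: not taken
xor $t3, $t5, 13 → $t3=8^13=5
and $t3, $t3, 63 → $t3=5&63=5
xor $t3, $t3, 20 → $t3=5^20=17
After step 8: $t3 = 17.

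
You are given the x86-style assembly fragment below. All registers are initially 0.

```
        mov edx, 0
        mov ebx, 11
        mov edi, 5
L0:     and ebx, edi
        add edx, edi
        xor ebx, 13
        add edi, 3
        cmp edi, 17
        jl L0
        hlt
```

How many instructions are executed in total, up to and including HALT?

after mov edx, 0: edx=0
after mov ebx, 11: ebx=11
after mov edi, 5: edi=5
after and ebx, edi: ebx=11&5=1
after add edx, edi: edx=0+5=5
after xor ebx, 13: ebx=1^13=12
after add edi, 3: edi=5+3=8
cmp edi, 17  (cmp 8,17)
jl L0: taken
after and ebx, edi: ebx=12&8=8
after add edx, edi: edx=5+8=13
after xor ebx, 13: ebx=8^13=5
after add edi, 3: edi=8+3=11
cmp edi, 17  (cmp 11,17)
jl L0: taken
after and ebx, edi: ebx=5&11=1
after add edx, edi: edx=13+11=24
after xor ebx, 13: ebx=1^13=12
after add edi, 3: edi=11+3=14
cmp edi, 17  (cmp 14,17)
jl L0: taken
after and ebx, edi: ebx=12&14=12
after add edx, edi: edx=24+14=38
after xor ebx, 13: ebx=12^13=1
after add edi, 3: edi=14+3=17
cmp edi, 17  (cmp 17,17)
jl L0: not taken
halt.
Total executed instructions: 28.

28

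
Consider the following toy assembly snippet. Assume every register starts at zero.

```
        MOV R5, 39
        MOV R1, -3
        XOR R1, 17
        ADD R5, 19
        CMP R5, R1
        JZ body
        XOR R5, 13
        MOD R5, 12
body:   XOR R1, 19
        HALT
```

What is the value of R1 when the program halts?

-1

R5=39
R1=-3
R1=(-3)^17=-20
R5=39+19=58
CMP R5, R1  (cmp 58,-20)
JZ body: not taken
R5=58^13=55
R5=55%12=7
R1=(-20)^19=-1
halt.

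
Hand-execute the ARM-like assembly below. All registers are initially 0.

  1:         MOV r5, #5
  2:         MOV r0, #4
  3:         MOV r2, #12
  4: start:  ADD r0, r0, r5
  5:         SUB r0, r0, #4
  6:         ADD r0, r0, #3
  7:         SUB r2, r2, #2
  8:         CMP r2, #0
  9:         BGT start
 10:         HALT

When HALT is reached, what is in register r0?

28

r5=5
r0=4
r2=12
r0=4+5=9
r0=9-4=5
r0=5+3=8
r2=12-2=10
CMP r2, #0  (cmp 10,0)
BGT start: taken
r0=8+5=13
r0=13-4=9
r0=9+3=12
r2=10-2=8
CMP r2, #0  (cmp 8,0)
BGT start: taken
r0=12+5=17
r0=17-4=13
r0=13+3=16
r2=8-2=6
CMP r2, #0  (cmp 6,0)
BGT start: taken
r0=16+5=21
r0=21-4=17
r0=17+3=20
r2=6-2=4
CMP r2, #0  (cmp 4,0)
BGT start: taken
r0=20+5=25
r0=25-4=21
r0=21+3=24
r2=4-2=2
CMP r2, #0  (cmp 2,0)
BGT start: taken
r0=24+5=29
r0=29-4=25
r0=25+3=28
r2=2-2=0
CMP r2, #0  (cmp 0,0)
BGT start: not taken
halt.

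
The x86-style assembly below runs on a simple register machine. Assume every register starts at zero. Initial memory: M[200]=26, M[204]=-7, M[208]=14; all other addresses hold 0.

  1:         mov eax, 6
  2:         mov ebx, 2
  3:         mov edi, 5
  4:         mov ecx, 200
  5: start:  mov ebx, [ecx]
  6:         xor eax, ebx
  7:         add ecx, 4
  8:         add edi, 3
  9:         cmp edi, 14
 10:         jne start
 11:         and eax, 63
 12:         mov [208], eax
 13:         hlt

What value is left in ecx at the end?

after mov eax, 6: eax=6
after mov ebx, 2: ebx=2
after mov edi, 5: edi=5
after mov ecx, 200: ecx=200
after mov ebx, [ecx]: ebx=M[200]=26
after xor eax, ebx: eax=6^26=28
after add ecx, 4: ecx=200+4=204
after add edi, 3: edi=5+3=8
cmp edi, 14  (cmp 8,14)
jne start: taken
after mov ebx, [ecx]: ebx=M[204]=-7
after xor eax, ebx: eax=28^(-7)=-27
after add ecx, 4: ecx=204+4=208
after add edi, 3: edi=8+3=11
cmp edi, 14  (cmp 11,14)
jne start: taken
after mov ebx, [ecx]: ebx=M[208]=14
after xor eax, ebx: eax=(-27)^14=-21
after add ecx, 4: ecx=208+4=212
after add edi, 3: edi=11+3=14
cmp edi, 14  (cmp 14,14)
jne start: not taken
after and eax, 63: eax=(-21)&63=43
mov [208], eax → M[208]=43
halt.

212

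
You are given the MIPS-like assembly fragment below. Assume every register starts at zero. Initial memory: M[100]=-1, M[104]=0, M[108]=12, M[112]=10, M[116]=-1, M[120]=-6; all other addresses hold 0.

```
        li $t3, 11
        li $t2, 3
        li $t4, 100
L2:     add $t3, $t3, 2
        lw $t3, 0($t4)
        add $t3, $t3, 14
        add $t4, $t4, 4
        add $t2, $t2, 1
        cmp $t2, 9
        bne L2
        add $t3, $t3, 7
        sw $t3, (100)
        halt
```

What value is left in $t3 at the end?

15

li $t3, 11 → $t3=11
li $t2, 3 → $t2=3
li $t4, 100 → $t4=100
add $t3, $t3, 2 → $t3=11+2=13
lw $t3, 0($t4) → $t3=M[100]=-1
add $t3, $t3, 14 → $t3=(-1)+14=13
add $t4, $t4, 4 → $t4=100+4=104
add $t2, $t2, 1 → $t2=3+1=4
cmp $t2, 9  (cmp 4,9)
bne L2: taken
add $t3, $t3, 2 → $t3=13+2=15
lw $t3, 0($t4) → $t3=M[104]=0
add $t3, $t3, 14 → $t3=0+14=14
add $t4, $t4, 4 → $t4=104+4=108
add $t2, $t2, 1 → $t2=4+1=5
cmp $t2, 9  (cmp 5,9)
bne L2: taken
add $t3, $t3, 2 → $t3=14+2=16
lw $t3, 0($t4) → $t3=M[108]=12
add $t3, $t3, 14 → $t3=12+14=26
add $t4, $t4, 4 → $t4=108+4=112
add $t2, $t2, 1 → $t2=5+1=6
cmp $t2, 9  (cmp 6,9)
bne L2: taken
add $t3, $t3, 2 → $t3=26+2=28
lw $t3, 0($t4) → $t3=M[112]=10
add $t3, $t3, 14 → $t3=10+14=24
add $t4, $t4, 4 → $t4=112+4=116
add $t2, $t2, 1 → $t2=6+1=7
cmp $t2, 9  (cmp 7,9)
bne L2: taken
add $t3, $t3, 2 → $t3=24+2=26
lw $t3, 0($t4) → $t3=M[116]=-1
add $t3, $t3, 14 → $t3=(-1)+14=13
add $t4, $t4, 4 → $t4=116+4=120
add $t2, $t2, 1 → $t2=7+1=8
cmp $t2, 9  (cmp 8,9)
bne L2: taken
add $t3, $t3, 2 → $t3=13+2=15
lw $t3, 0($t4) → $t3=M[120]=-6
add $t3, $t3, 14 → $t3=(-6)+14=8
add $t4, $t4, 4 → $t4=120+4=124
add $t2, $t2, 1 → $t2=8+1=9
cmp $t2, 9  (cmp 9,9)
bne L2: not taken
add $t3, $t3, 7 → $t3=8+7=15
sw $t3, (100) → M[100]=15
halt.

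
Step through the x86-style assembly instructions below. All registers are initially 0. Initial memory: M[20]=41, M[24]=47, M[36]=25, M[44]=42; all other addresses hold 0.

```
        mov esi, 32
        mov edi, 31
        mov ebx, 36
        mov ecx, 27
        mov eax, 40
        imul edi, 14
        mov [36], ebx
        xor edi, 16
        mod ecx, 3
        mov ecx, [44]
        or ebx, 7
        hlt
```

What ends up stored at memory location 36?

mov esi, 32 → esi=32
mov edi, 31 → edi=31
mov ebx, 36 → ebx=36
mov ecx, 27 → ecx=27
mov eax, 40 → eax=40
imul edi, 14 → edi=31*14=434
mov [36], ebx → M[36]=36
xor edi, 16 → edi=434^16=418
mod ecx, 3 → ecx=27%3=0
mov ecx, [44] → ecx=M[44]=42
or ebx, 7 → ebx=36|7=39
halt.

36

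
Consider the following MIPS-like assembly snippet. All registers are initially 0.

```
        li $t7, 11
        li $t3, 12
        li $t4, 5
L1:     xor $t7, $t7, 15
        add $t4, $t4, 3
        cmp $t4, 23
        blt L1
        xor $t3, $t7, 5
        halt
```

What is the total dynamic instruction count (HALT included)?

29

$t7=11
$t3=12
$t4=5
$t7=11^15=4
$t4=5+3=8
cmp $t4, 23  (cmp 8,23)
blt L1: taken
$t7=4^15=11
$t4=8+3=11
cmp $t4, 23  (cmp 11,23)
blt L1: taken
$t7=11^15=4
$t4=11+3=14
cmp $t4, 23  (cmp 14,23)
blt L1: taken
$t7=4^15=11
$t4=14+3=17
cmp $t4, 23  (cmp 17,23)
blt L1: taken
$t7=11^15=4
$t4=17+3=20
cmp $t4, 23  (cmp 20,23)
blt L1: taken
$t7=4^15=11
$t4=20+3=23
cmp $t4, 23  (cmp 23,23)
blt L1: not taken
$t3=11^5=14
halt.
Total executed instructions: 29.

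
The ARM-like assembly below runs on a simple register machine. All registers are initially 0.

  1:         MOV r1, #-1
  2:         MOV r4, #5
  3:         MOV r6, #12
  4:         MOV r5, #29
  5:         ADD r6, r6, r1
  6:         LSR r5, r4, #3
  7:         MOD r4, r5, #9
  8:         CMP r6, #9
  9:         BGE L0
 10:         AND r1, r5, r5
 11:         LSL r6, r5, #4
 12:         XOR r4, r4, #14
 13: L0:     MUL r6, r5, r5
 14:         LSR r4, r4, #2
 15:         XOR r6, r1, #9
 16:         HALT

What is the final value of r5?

0

r1=-1
r4=5
r6=12
r5=29
r6=12+(-1)=11
r5=5>>3=0
r4=0%9=0
CMP r6, #9  (cmp 11,9)
BGE L0: taken
r6=0*0=0
r4=0>>2=0
r6=(-1)^9=-10
halt.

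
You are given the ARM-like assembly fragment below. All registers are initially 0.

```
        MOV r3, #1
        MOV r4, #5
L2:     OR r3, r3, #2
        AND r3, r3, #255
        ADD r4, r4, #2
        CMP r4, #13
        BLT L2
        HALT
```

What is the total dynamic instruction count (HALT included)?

23

after MOV r3, #1: r3=1
after MOV r4, #5: r4=5
after OR r3, r3, #2: r3=1|2=3
after AND r3, r3, #255: r3=3&255=3
after ADD r4, r4, #2: r4=5+2=7
CMP r4, #13  (cmp 7,13)
BLT L2: taken
after OR r3, r3, #2: r3=3|2=3
after AND r3, r3, #255: r3=3&255=3
after ADD r4, r4, #2: r4=7+2=9
CMP r4, #13  (cmp 9,13)
BLT L2: taken
after OR r3, r3, #2: r3=3|2=3
after AND r3, r3, #255: r3=3&255=3
after ADD r4, r4, #2: r4=9+2=11
CMP r4, #13  (cmp 11,13)
BLT L2: taken
after OR r3, r3, #2: r3=3|2=3
after AND r3, r3, #255: r3=3&255=3
after ADD r4, r4, #2: r4=11+2=13
CMP r4, #13  (cmp 13,13)
BLT L2: not taken
halt.
Total executed instructions: 23.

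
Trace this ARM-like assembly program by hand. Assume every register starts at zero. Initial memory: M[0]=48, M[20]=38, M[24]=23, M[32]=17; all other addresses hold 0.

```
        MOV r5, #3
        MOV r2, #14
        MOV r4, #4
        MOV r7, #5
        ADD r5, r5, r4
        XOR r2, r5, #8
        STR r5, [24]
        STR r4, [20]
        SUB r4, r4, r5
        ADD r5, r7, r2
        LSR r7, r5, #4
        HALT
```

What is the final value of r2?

after MOV r5, #3: r5=3
after MOV r2, #14: r2=14
after MOV r4, #4: r4=4
after MOV r7, #5: r7=5
after ADD r5, r5, r4: r5=3+4=7
after XOR r2, r5, #8: r2=7^8=15
STR r5, [24] → M[24]=7
STR r4, [20] → M[20]=4
after SUB r4, r4, r5: r4=4-7=-3
after ADD r5, r7, r2: r5=5+15=20
after LSR r7, r5, #4: r7=20>>4=1
halt.

15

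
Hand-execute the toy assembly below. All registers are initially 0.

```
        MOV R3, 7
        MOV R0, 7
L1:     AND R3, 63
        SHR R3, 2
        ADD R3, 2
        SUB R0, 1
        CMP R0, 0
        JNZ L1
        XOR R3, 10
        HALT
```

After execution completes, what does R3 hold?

R3=7
R0=7
R3=7&63=7
R3=7>>2=1
R3=1+2=3
R0=7-1=6
CMP R0, 0  (cmp 6,0)
JNZ L1: taken
R3=3&63=3
R3=3>>2=0
R3=0+2=2
R0=6-1=5
CMP R0, 0  (cmp 5,0)
JNZ L1: taken
R3=2&63=2
R3=2>>2=0
R3=0+2=2
R0=5-1=4
CMP R0, 0  (cmp 4,0)
JNZ L1: taken
R3=2&63=2
R3=2>>2=0
R3=0+2=2
R0=4-1=3
CMP R0, 0  (cmp 3,0)
JNZ L1: taken
R3=2&63=2
R3=2>>2=0
R3=0+2=2
R0=3-1=2
CMP R0, 0  (cmp 2,0)
JNZ L1: taken
R3=2&63=2
R3=2>>2=0
R3=0+2=2
R0=2-1=1
CMP R0, 0  (cmp 1,0)
JNZ L1: taken
R3=2&63=2
R3=2>>2=0
R3=0+2=2
R0=1-1=0
CMP R0, 0  (cmp 0,0)
JNZ L1: not taken
R3=2^10=8
halt.

8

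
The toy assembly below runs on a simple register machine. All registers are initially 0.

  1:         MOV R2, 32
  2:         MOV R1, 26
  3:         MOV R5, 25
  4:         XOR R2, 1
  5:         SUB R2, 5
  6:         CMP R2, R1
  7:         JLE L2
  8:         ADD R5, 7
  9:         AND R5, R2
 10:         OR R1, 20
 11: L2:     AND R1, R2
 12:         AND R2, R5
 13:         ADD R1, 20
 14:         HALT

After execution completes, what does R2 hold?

R2=32
R1=26
R5=25
R2=32^1=33
R2=33-5=28
CMP R2, R1  (cmp 28,26)
JLE L2: not taken
R5=25+7=32
R5=32&28=0
R1=26|20=30
R1=30&28=28
R2=28&0=0
R1=28+20=48
halt.

0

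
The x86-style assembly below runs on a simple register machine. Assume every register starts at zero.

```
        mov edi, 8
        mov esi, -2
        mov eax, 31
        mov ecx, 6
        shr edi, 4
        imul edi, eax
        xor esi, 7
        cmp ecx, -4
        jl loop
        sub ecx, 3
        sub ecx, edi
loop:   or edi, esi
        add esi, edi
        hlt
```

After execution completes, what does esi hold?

-14

mov edi, 8 → edi=8
mov esi, -2 → esi=-2
mov eax, 31 → eax=31
mov ecx, 6 → ecx=6
shr edi, 4 → edi=8>>4=0
imul edi, eax → edi=0*31=0
xor esi, 7 → esi=(-2)^7=-7
cmp ecx, -4  (cmp 6,-4)
jl loop: not taken
sub ecx, 3 → ecx=6-3=3
sub ecx, edi → ecx=3-0=3
or edi, esi → edi=0|(-7)=-7
add esi, edi → esi=(-7)+(-7)=-14
halt.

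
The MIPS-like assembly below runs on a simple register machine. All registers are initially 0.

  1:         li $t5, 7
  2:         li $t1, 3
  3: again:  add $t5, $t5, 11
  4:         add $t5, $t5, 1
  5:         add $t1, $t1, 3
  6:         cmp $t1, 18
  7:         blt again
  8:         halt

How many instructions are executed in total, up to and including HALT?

li $t5, 7 → $t5=7
li $t1, 3 → $t1=3
add $t5, $t5, 11 → $t5=7+11=18
add $t5, $t5, 1 → $t5=18+1=19
add $t1, $t1, 3 → $t1=3+3=6
cmp $t1, 18  (cmp 6,18)
blt again: taken
add $t5, $t5, 11 → $t5=19+11=30
add $t5, $t5, 1 → $t5=30+1=31
add $t1, $t1, 3 → $t1=6+3=9
cmp $t1, 18  (cmp 9,18)
blt again: taken
add $t5, $t5, 11 → $t5=31+11=42
add $t5, $t5, 1 → $t5=42+1=43
add $t1, $t1, 3 → $t1=9+3=12
cmp $t1, 18  (cmp 12,18)
blt again: taken
add $t5, $t5, 11 → $t5=43+11=54
add $t5, $t5, 1 → $t5=54+1=55
add $t1, $t1, 3 → $t1=12+3=15
cmp $t1, 18  (cmp 15,18)
blt again: taken
add $t5, $t5, 11 → $t5=55+11=66
add $t5, $t5, 1 → $t5=66+1=67
add $t1, $t1, 3 → $t1=15+3=18
cmp $t1, 18  (cmp 18,18)
blt again: not taken
halt.
Total executed instructions: 28.

28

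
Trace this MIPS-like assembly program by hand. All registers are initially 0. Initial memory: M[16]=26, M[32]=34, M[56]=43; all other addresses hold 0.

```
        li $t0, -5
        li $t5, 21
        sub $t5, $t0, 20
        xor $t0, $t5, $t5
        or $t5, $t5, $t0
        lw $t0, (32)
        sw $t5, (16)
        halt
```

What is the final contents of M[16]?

after li $t0, -5: $t0=-5
after li $t5, 21: $t5=21
after sub $t5, $t0, 20: $t5=(-5)-20=-25
after xor $t0, $t5, $t5: $t0=(-25)^(-25)=0
after or $t5, $t5, $t0: $t5=(-25)|0=-25
after lw $t0, (32): $t0=M[32]=34
sw $t5, (16) → M[16]=-25
halt.

-25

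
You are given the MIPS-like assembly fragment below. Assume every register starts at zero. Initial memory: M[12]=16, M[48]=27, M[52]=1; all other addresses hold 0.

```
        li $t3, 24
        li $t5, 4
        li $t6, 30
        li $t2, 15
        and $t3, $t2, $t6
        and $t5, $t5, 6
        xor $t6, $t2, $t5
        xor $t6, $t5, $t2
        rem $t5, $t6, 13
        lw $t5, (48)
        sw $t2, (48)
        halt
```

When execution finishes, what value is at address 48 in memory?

15

after li $t3, 24: $t3=24
after li $t5, 4: $t5=4
after li $t6, 30: $t6=30
after li $t2, 15: $t2=15
after and $t3, $t2, $t6: $t3=15&30=14
after and $t5, $t5, 6: $t5=4&6=4
after xor $t6, $t2, $t5: $t6=15^4=11
after xor $t6, $t5, $t2: $t6=4^15=11
after rem $t5, $t6, 13: $t5=11%13=11
after lw $t5, (48): $t5=M[48]=27
sw $t2, (48) → M[48]=15
halt.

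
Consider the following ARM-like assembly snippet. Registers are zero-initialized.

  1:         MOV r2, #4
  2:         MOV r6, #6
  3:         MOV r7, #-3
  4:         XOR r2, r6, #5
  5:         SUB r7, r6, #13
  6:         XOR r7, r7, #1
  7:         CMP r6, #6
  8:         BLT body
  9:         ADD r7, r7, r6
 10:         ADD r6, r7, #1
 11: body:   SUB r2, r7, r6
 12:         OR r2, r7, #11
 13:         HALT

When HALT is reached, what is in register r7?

r2=4
r6=6
r7=-3
r2=6^5=3
r7=6-13=-7
r7=(-7)^1=-8
CMP r6, #6  (cmp 6,6)
BLT body: not taken
r7=(-8)+6=-2
r6=(-2)+1=-1
r2=(-2)-(-1)=-1
r2=(-2)|11=-1
halt.

-2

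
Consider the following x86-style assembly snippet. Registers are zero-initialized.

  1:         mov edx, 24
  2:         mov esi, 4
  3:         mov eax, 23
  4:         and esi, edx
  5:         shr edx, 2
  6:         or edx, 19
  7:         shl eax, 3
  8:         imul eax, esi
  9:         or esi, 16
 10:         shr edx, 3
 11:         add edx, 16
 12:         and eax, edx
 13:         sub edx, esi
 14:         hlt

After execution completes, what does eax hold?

edx=24
esi=4
eax=23
esi=4&24=0
edx=24>>2=6
edx=6|19=23
eax=23<<3=184
eax=184*0=0
esi=0|16=16
edx=23>>3=2
edx=2+16=18
eax=0&18=0
edx=18-16=2
halt.

0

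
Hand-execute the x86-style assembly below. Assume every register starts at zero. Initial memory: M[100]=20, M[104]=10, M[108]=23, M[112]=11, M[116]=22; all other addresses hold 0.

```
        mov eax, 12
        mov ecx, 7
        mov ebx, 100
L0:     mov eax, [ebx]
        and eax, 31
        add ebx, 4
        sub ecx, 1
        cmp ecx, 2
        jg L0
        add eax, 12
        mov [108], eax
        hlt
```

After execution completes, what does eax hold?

34

after mov eax, 12: eax=12
after mov ecx, 7: ecx=7
after mov ebx, 100: ebx=100
after mov eax, [ebx]: eax=M[100]=20
after and eax, 31: eax=20&31=20
after add ebx, 4: ebx=100+4=104
after sub ecx, 1: ecx=7-1=6
cmp ecx, 2  (cmp 6,2)
jg L0: taken
after mov eax, [ebx]: eax=M[104]=10
after and eax, 31: eax=10&31=10
after add ebx, 4: ebx=104+4=108
after sub ecx, 1: ecx=6-1=5
cmp ecx, 2  (cmp 5,2)
jg L0: taken
after mov eax, [ebx]: eax=M[108]=23
after and eax, 31: eax=23&31=23
after add ebx, 4: ebx=108+4=112
after sub ecx, 1: ecx=5-1=4
cmp ecx, 2  (cmp 4,2)
jg L0: taken
after mov eax, [ebx]: eax=M[112]=11
after and eax, 31: eax=11&31=11
after add ebx, 4: ebx=112+4=116
after sub ecx, 1: ecx=4-1=3
cmp ecx, 2  (cmp 3,2)
jg L0: taken
after mov eax, [ebx]: eax=M[116]=22
after and eax, 31: eax=22&31=22
after add ebx, 4: ebx=116+4=120
after sub ecx, 1: ecx=3-1=2
cmp ecx, 2  (cmp 2,2)
jg L0: not taken
after add eax, 12: eax=22+12=34
mov [108], eax → M[108]=34
halt.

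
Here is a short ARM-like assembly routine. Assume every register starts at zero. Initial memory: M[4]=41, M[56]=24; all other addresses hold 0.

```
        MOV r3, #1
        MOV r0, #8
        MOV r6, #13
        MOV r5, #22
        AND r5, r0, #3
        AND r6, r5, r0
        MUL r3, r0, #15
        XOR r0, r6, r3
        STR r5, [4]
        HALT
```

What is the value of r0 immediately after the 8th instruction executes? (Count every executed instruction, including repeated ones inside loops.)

MOV r3, #1 → r3=1
MOV r0, #8 → r0=8
MOV r6, #13 → r6=13
MOV r5, #22 → r5=22
AND r5, r0, #3 → r5=8&3=0
AND r6, r5, r0 → r6=0&8=0
MUL r3, r0, #15 → r3=8*15=120
XOR r0, r6, r3 → r0=0^120=120
After step 8: r0 = 120.

120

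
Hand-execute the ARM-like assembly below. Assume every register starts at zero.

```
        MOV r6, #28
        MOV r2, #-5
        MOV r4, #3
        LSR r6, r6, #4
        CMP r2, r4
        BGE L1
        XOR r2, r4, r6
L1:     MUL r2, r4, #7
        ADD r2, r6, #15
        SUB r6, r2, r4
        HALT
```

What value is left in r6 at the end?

MOV r6, #28 → r6=28
MOV r2, #-5 → r2=-5
MOV r4, #3 → r4=3
LSR r6, r6, #4 → r6=28>>4=1
CMP r2, r4  (cmp -5,3)
BGE L1: not taken
XOR r2, r4, r6 → r2=3^1=2
MUL r2, r4, #7 → r2=3*7=21
ADD r2, r6, #15 → r2=1+15=16
SUB r6, r2, r4 → r6=16-3=13
halt.

13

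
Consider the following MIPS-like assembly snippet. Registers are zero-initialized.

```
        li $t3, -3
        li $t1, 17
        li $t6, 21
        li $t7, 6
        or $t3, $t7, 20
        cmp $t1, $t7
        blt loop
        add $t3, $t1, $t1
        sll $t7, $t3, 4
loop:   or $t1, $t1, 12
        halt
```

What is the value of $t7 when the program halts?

544

after li $t3, -3: $t3=-3
after li $t1, 17: $t1=17
after li $t6, 21: $t6=21
after li $t7, 6: $t7=6
after or $t3, $t7, 20: $t3=6|20=22
cmp $t1, $t7  (cmp 17,6)
blt loop: not taken
after add $t3, $t1, $t1: $t3=17+17=34
after sll $t7, $t3, 4: $t7=34<<4=544
after or $t1, $t1, 12: $t1=17|12=29
halt.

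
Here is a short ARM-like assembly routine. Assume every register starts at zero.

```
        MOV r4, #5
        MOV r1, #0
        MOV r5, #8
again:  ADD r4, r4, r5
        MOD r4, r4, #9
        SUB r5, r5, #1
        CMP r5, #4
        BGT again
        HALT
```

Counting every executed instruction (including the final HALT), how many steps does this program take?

24

r4=5
r1=0
r5=8
r4=5+8=13
r4=13%9=4
r5=8-1=7
CMP r5, #4  (cmp 7,4)
BGT again: taken
r4=4+7=11
r4=11%9=2
r5=7-1=6
CMP r5, #4  (cmp 6,4)
BGT again: taken
r4=2+6=8
r4=8%9=8
r5=6-1=5
CMP r5, #4  (cmp 5,4)
BGT again: taken
r4=8+5=13
r4=13%9=4
r5=5-1=4
CMP r5, #4  (cmp 4,4)
BGT again: not taken
halt.
Total executed instructions: 24.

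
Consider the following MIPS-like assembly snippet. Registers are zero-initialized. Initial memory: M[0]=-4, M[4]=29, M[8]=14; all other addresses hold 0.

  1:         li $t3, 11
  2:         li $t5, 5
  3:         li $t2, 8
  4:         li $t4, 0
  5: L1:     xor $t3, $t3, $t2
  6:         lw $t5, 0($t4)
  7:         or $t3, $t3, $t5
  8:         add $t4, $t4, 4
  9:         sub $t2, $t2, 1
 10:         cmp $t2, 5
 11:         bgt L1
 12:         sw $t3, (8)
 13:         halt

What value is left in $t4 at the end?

after li $t3, 11: $t3=11
after li $t5, 5: $t5=5
after li $t2, 8: $t2=8
after li $t4, 0: $t4=0
after xor $t3, $t3, $t2: $t3=11^8=3
after lw $t5, 0($t4): $t5=M[0]=-4
after or $t3, $t3, $t5: $t3=3|(-4)=-1
after add $t4, $t4, 4: $t4=0+4=4
after sub $t2, $t2, 1: $t2=8-1=7
cmp $t2, 5  (cmp 7,5)
bgt L1: taken
after xor $t3, $t3, $t2: $t3=(-1)^7=-8
after lw $t5, 0($t4): $t5=M[4]=29
after or $t3, $t3, $t5: $t3=(-8)|29=-3
after add $t4, $t4, 4: $t4=4+4=8
after sub $t2, $t2, 1: $t2=7-1=6
cmp $t2, 5  (cmp 6,5)
bgt L1: taken
after xor $t3, $t3, $t2: $t3=(-3)^6=-5
after lw $t5, 0($t4): $t5=M[8]=14
after or $t3, $t3, $t5: $t3=(-5)|14=-1
after add $t4, $t4, 4: $t4=8+4=12
after sub $t2, $t2, 1: $t2=6-1=5
cmp $t2, 5  (cmp 5,5)
bgt L1: not taken
sw $t3, (8) → M[8]=-1
halt.

12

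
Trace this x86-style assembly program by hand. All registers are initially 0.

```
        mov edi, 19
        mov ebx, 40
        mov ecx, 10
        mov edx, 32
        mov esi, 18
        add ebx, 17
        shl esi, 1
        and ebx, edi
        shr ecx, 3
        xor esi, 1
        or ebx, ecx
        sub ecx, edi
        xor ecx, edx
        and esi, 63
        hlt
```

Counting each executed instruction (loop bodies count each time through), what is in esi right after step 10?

37

after mov edi, 19: edi=19
after mov ebx, 40: ebx=40
after mov ecx, 10: ecx=10
after mov edx, 32: edx=32
after mov esi, 18: esi=18
after add ebx, 17: ebx=40+17=57
after shl esi, 1: esi=18<<1=36
after and ebx, edi: ebx=57&19=17
after shr ecx, 3: ecx=10>>3=1
after xor esi, 1: esi=36^1=37
After step 10: esi = 37.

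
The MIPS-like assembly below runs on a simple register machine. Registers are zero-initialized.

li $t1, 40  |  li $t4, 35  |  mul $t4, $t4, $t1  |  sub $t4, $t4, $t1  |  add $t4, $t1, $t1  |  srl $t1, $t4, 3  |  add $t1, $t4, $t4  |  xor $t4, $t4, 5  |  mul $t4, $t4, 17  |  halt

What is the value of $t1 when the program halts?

160

after li $t1, 40: $t1=40
after li $t4, 35: $t4=35
after mul $t4, $t4, $t1: $t4=35*40=1400
after sub $t4, $t4, $t1: $t4=1400-40=1360
after add $t4, $t1, $t1: $t4=40+40=80
after srl $t1, $t4, 3: $t1=80>>3=10
after add $t1, $t4, $t4: $t1=80+80=160
after xor $t4, $t4, 5: $t4=80^5=85
after mul $t4, $t4, 17: $t4=85*17=1445
halt.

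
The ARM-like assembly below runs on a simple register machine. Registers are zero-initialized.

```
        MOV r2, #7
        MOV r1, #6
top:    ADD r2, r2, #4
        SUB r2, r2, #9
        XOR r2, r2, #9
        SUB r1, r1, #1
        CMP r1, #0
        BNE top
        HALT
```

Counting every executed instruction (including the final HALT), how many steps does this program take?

r2=7
r1=6
r2=7+4=11
r2=11-9=2
r2=2^9=11
r1=6-1=5
CMP r1, #0  (cmp 5,0)
BNE top: taken
r2=11+4=15
r2=15-9=6
r2=6^9=15
r1=5-1=4
CMP r1, #0  (cmp 4,0)
BNE top: taken
r2=15+4=19
r2=19-9=10
r2=10^9=3
r1=4-1=3
CMP r1, #0  (cmp 3,0)
BNE top: taken
r2=3+4=7
r2=7-9=-2
r2=(-2)^9=-9
r1=3-1=2
CMP r1, #0  (cmp 2,0)
BNE top: taken
r2=(-9)+4=-5
r2=(-5)-9=-14
r2=(-14)^9=-5
r1=2-1=1
CMP r1, #0  (cmp 1,0)
BNE top: taken
r2=(-5)+4=-1
r2=(-1)-9=-10
r2=(-10)^9=-1
r1=1-1=0
CMP r1, #0  (cmp 0,0)
BNE top: not taken
halt.
Total executed instructions: 39.

39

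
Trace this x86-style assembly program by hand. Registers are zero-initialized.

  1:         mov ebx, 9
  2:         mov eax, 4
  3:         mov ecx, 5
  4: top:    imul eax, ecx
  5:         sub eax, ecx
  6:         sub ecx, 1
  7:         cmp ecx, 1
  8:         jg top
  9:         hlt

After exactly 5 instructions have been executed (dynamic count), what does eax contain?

after mov ebx, 9: ebx=9
after mov eax, 4: eax=4
after mov ecx, 5: ecx=5
after imul eax, ecx: eax=4*5=20
after sub eax, ecx: eax=20-5=15
After step 5: eax = 15.

15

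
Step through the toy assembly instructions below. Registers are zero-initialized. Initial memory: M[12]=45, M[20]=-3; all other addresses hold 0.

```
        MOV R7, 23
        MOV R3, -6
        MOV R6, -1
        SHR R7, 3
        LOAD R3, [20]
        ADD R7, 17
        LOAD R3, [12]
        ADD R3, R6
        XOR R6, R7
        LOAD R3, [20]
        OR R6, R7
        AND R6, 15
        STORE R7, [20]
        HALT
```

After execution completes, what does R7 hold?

19

MOV R7, 23 → R7=23
MOV R3, -6 → R3=-6
MOV R6, -1 → R6=-1
SHR R7, 3 → R7=23>>3=2
LOAD R3, [20] → R3=M[20]=-3
ADD R7, 17 → R7=2+17=19
LOAD R3, [12] → R3=M[12]=45
ADD R3, R6 → R3=45+(-1)=44
XOR R6, R7 → R6=(-1)^19=-20
LOAD R3, [20] → R3=M[20]=-3
OR R6, R7 → R6=(-20)|19=-1
AND R6, 15 → R6=(-1)&15=15
STORE R7, [20] → M[20]=19
halt.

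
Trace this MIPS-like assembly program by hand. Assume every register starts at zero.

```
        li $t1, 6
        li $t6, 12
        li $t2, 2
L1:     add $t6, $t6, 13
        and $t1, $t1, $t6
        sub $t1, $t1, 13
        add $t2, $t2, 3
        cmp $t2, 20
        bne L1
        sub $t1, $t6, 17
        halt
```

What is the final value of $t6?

after li $t1, 6: $t1=6
after li $t6, 12: $t6=12
after li $t2, 2: $t2=2
after add $t6, $t6, 13: $t6=12+13=25
after and $t1, $t1, $t6: $t1=6&25=0
after sub $t1, $t1, 13: $t1=0-13=-13
after add $t2, $t2, 3: $t2=2+3=5
cmp $t2, 20  (cmp 5,20)
bne L1: taken
after add $t6, $t6, 13: $t6=25+13=38
after and $t1, $t1, $t6: $t1=(-13)&38=34
after sub $t1, $t1, 13: $t1=34-13=21
after add $t2, $t2, 3: $t2=5+3=8
cmp $t2, 20  (cmp 8,20)
bne L1: taken
after add $t6, $t6, 13: $t6=38+13=51
after and $t1, $t1, $t6: $t1=21&51=17
after sub $t1, $t1, 13: $t1=17-13=4
after add $t2, $t2, 3: $t2=8+3=11
cmp $t2, 20  (cmp 11,20)
bne L1: taken
after add $t6, $t6, 13: $t6=51+13=64
after and $t1, $t1, $t6: $t1=4&64=0
after sub $t1, $t1, 13: $t1=0-13=-13
after add $t2, $t2, 3: $t2=11+3=14
cmp $t2, 20  (cmp 14,20)
bne L1: taken
after add $t6, $t6, 13: $t6=64+13=77
after and $t1, $t1, $t6: $t1=(-13)&77=65
after sub $t1, $t1, 13: $t1=65-13=52
after add $t2, $t2, 3: $t2=14+3=17
cmp $t2, 20  (cmp 17,20)
bne L1: taken
after add $t6, $t6, 13: $t6=77+13=90
after and $t1, $t1, $t6: $t1=52&90=16
after sub $t1, $t1, 13: $t1=16-13=3
after add $t2, $t2, 3: $t2=17+3=20
cmp $t2, 20  (cmp 20,20)
bne L1: not taken
after sub $t1, $t6, 17: $t1=90-17=73
halt.

90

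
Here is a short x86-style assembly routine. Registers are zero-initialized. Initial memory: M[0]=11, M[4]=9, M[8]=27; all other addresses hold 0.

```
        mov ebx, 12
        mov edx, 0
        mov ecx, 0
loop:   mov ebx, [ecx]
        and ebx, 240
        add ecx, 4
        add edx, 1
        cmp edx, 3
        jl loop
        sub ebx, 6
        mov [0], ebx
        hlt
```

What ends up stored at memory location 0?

mov ebx, 12 → ebx=12
mov edx, 0 → edx=0
mov ecx, 0 → ecx=0
mov ebx, [ecx] → ebx=M[0]=11
and ebx, 240 → ebx=11&240=0
add ecx, 4 → ecx=0+4=4
add edx, 1 → edx=0+1=1
cmp edx, 3  (cmp 1,3)
jl loop: taken
mov ebx, [ecx] → ebx=M[4]=9
and ebx, 240 → ebx=9&240=0
add ecx, 4 → ecx=4+4=8
add edx, 1 → edx=1+1=2
cmp edx, 3  (cmp 2,3)
jl loop: taken
mov ebx, [ecx] → ebx=M[8]=27
and ebx, 240 → ebx=27&240=16
add ecx, 4 → ecx=8+4=12
add edx, 1 → edx=2+1=3
cmp edx, 3  (cmp 3,3)
jl loop: not taken
sub ebx, 6 → ebx=16-6=10
mov [0], ebx → M[0]=10
halt.

10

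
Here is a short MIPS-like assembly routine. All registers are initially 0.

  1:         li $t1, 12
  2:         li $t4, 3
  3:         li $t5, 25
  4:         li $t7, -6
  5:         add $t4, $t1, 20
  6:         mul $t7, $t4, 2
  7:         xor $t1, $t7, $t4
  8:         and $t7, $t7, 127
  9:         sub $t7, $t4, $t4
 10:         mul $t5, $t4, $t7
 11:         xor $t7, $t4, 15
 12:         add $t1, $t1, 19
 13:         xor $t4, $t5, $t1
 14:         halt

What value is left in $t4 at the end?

115

li $t1, 12 → $t1=12
li $t4, 3 → $t4=3
li $t5, 25 → $t5=25
li $t7, -6 → $t7=-6
add $t4, $t1, 20 → $t4=12+20=32
mul $t7, $t4, 2 → $t7=32*2=64
xor $t1, $t7, $t4 → $t1=64^32=96
and $t7, $t7, 127 → $t7=64&127=64
sub $t7, $t4, $t4 → $t7=32-32=0
mul $t5, $t4, $t7 → $t5=32*0=0
xor $t7, $t4, 15 → $t7=32^15=47
add $t1, $t1, 19 → $t1=96+19=115
xor $t4, $t5, $t1 → $t4=0^115=115
halt.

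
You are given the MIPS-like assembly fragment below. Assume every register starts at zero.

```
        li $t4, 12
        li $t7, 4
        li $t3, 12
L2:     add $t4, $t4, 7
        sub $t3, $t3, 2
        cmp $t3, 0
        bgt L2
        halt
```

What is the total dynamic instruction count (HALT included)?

28

li $t4, 12 → $t4=12
li $t7, 4 → $t7=4
li $t3, 12 → $t3=12
add $t4, $t4, 7 → $t4=12+7=19
sub $t3, $t3, 2 → $t3=12-2=10
cmp $t3, 0  (cmp 10,0)
bgt L2: taken
add $t4, $t4, 7 → $t4=19+7=26
sub $t3, $t3, 2 → $t3=10-2=8
cmp $t3, 0  (cmp 8,0)
bgt L2: taken
add $t4, $t4, 7 → $t4=26+7=33
sub $t3, $t3, 2 → $t3=8-2=6
cmp $t3, 0  (cmp 6,0)
bgt L2: taken
add $t4, $t4, 7 → $t4=33+7=40
sub $t3, $t3, 2 → $t3=6-2=4
cmp $t3, 0  (cmp 4,0)
bgt L2: taken
add $t4, $t4, 7 → $t4=40+7=47
sub $t3, $t3, 2 → $t3=4-2=2
cmp $t3, 0  (cmp 2,0)
bgt L2: taken
add $t4, $t4, 7 → $t4=47+7=54
sub $t3, $t3, 2 → $t3=2-2=0
cmp $t3, 0  (cmp 0,0)
bgt L2: not taken
halt.
Total executed instructions: 28.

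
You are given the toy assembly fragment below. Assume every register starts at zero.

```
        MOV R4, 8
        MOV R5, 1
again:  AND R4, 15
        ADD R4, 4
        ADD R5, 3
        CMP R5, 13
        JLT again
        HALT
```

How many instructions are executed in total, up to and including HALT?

23

R4=8
R5=1
R4=8&15=8
R4=8+4=12
R5=1+3=4
CMP R5, 13  (cmp 4,13)
JLT again: taken
R4=12&15=12
R4=12+4=16
R5=4+3=7
CMP R5, 13  (cmp 7,13)
JLT again: taken
R4=16&15=0
R4=0+4=4
R5=7+3=10
CMP R5, 13  (cmp 10,13)
JLT again: taken
R4=4&15=4
R4=4+4=8
R5=10+3=13
CMP R5, 13  (cmp 13,13)
JLT again: not taken
halt.
Total executed instructions: 23.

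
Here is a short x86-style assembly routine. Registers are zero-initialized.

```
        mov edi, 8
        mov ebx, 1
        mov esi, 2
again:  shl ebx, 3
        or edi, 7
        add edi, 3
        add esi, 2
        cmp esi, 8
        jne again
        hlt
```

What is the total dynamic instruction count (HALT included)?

edi=8
ebx=1
esi=2
ebx=1<<3=8
edi=8|7=15
edi=15+3=18
esi=2+2=4
cmp esi, 8  (cmp 4,8)
jne again: taken
ebx=8<<3=64
edi=18|7=23
edi=23+3=26
esi=4+2=6
cmp esi, 8  (cmp 6,8)
jne again: taken
ebx=64<<3=512
edi=26|7=31
edi=31+3=34
esi=6+2=8
cmp esi, 8  (cmp 8,8)
jne again: not taken
halt.
Total executed instructions: 22.

22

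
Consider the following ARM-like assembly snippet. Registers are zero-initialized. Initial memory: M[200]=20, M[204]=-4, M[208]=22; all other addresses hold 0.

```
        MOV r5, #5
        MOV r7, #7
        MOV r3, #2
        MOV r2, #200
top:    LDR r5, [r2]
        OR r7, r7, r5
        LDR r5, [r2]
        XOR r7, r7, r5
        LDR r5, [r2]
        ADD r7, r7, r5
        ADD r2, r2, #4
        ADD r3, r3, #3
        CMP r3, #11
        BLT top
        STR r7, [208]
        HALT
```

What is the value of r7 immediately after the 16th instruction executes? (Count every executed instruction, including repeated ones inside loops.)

r5=5
r7=7
r3=2
r2=200
r5=M[200]=20
r7=7|20=23
r5=M[200]=20
r7=23^20=3
r5=M[200]=20
r7=3+20=23
r2=200+4=204
r3=2+3=5
CMP r3, #11  (cmp 5,11)
BLT top: taken
r5=M[204]=-4
r7=23|(-4)=-1
After step 16: r7 = -1.

-1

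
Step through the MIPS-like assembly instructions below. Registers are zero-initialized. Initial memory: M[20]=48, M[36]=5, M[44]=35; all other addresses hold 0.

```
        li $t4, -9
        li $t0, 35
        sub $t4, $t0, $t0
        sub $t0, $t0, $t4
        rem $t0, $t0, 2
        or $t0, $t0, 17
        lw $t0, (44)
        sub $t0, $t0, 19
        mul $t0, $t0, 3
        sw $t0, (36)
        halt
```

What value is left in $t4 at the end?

li $t4, -9 → $t4=-9
li $t0, 35 → $t0=35
sub $t4, $t0, $t0 → $t4=35-35=0
sub $t0, $t0, $t4 → $t0=35-0=35
rem $t0, $t0, 2 → $t0=35%2=1
or $t0, $t0, 17 → $t0=1|17=17
lw $t0, (44) → $t0=M[44]=35
sub $t0, $t0, 19 → $t0=35-19=16
mul $t0, $t0, 3 → $t0=16*3=48
sw $t0, (36) → M[36]=48
halt.

0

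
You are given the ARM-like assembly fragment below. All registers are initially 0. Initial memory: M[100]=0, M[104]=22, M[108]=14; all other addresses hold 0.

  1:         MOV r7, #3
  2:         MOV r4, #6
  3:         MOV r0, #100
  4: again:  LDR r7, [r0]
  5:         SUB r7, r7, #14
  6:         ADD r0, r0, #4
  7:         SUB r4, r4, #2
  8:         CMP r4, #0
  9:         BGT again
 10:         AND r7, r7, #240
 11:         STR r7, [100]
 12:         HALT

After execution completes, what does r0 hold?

112

after MOV r7, #3: r7=3
after MOV r4, #6: r4=6
after MOV r0, #100: r0=100
after LDR r7, [r0]: r7=M[100]=0
after SUB r7, r7, #14: r7=0-14=-14
after ADD r0, r0, #4: r0=100+4=104
after SUB r4, r4, #2: r4=6-2=4
CMP r4, #0  (cmp 4,0)
BGT again: taken
after LDR r7, [r0]: r7=M[104]=22
after SUB r7, r7, #14: r7=22-14=8
after ADD r0, r0, #4: r0=104+4=108
after SUB r4, r4, #2: r4=4-2=2
CMP r4, #0  (cmp 2,0)
BGT again: taken
after LDR r7, [r0]: r7=M[108]=14
after SUB r7, r7, #14: r7=14-14=0
after ADD r0, r0, #4: r0=108+4=112
after SUB r4, r4, #2: r4=2-2=0
CMP r4, #0  (cmp 0,0)
BGT again: not taken
after AND r7, r7, #240: r7=0&240=0
STR r7, [100] → M[100]=0
halt.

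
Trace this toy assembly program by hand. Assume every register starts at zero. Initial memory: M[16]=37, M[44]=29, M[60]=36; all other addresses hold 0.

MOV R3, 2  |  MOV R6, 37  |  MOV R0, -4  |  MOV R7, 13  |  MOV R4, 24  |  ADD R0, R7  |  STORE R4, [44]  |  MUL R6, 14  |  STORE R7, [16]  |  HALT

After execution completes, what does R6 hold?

518

MOV R3, 2 → R3=2
MOV R6, 37 → R6=37
MOV R0, -4 → R0=-4
MOV R7, 13 → R7=13
MOV R4, 24 → R4=24
ADD R0, R7 → R0=(-4)+13=9
STORE R4, [44] → M[44]=24
MUL R6, 14 → R6=37*14=518
STORE R7, [16] → M[16]=13
halt.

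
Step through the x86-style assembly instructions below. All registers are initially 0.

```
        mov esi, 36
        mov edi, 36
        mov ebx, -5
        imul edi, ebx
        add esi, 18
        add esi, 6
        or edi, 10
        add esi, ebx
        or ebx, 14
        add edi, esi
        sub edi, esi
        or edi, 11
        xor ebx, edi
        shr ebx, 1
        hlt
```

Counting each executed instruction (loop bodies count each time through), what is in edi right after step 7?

-178

mov esi, 36 → esi=36
mov edi, 36 → edi=36
mov ebx, -5 → ebx=-5
imul edi, ebx → edi=36*(-5)=-180
add esi, 18 → esi=36+18=54
add esi, 6 → esi=54+6=60
or edi, 10 → edi=(-180)|10=-178
After step 7: edi = -178.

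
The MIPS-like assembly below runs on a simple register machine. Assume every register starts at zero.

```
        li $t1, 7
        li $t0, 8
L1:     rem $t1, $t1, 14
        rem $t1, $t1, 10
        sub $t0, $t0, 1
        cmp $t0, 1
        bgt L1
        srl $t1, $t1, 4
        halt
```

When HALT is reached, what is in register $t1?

after li $t1, 7: $t1=7
after li $t0, 8: $t0=8
after rem $t1, $t1, 14: $t1=7%14=7
after rem $t1, $t1, 10: $t1=7%10=7
after sub $t0, $t0, 1: $t0=8-1=7
cmp $t0, 1  (cmp 7,1)
bgt L1: taken
after rem $t1, $t1, 14: $t1=7%14=7
after rem $t1, $t1, 10: $t1=7%10=7
after sub $t0, $t0, 1: $t0=7-1=6
cmp $t0, 1  (cmp 6,1)
bgt L1: taken
after rem $t1, $t1, 14: $t1=7%14=7
after rem $t1, $t1, 10: $t1=7%10=7
after sub $t0, $t0, 1: $t0=6-1=5
cmp $t0, 1  (cmp 5,1)
bgt L1: taken
after rem $t1, $t1, 14: $t1=7%14=7
after rem $t1, $t1, 10: $t1=7%10=7
after sub $t0, $t0, 1: $t0=5-1=4
cmp $t0, 1  (cmp 4,1)
bgt L1: taken
after rem $t1, $t1, 14: $t1=7%14=7
after rem $t1, $t1, 10: $t1=7%10=7
after sub $t0, $t0, 1: $t0=4-1=3
cmp $t0, 1  (cmp 3,1)
bgt L1: taken
after rem $t1, $t1, 14: $t1=7%14=7
after rem $t1, $t1, 10: $t1=7%10=7
after sub $t0, $t0, 1: $t0=3-1=2
cmp $t0, 1  (cmp 2,1)
bgt L1: taken
after rem $t1, $t1, 14: $t1=7%14=7
after rem $t1, $t1, 10: $t1=7%10=7
after sub $t0, $t0, 1: $t0=2-1=1
cmp $t0, 1  (cmp 1,1)
bgt L1: not taken
after srl $t1, $t1, 4: $t1=7>>4=0
halt.

0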